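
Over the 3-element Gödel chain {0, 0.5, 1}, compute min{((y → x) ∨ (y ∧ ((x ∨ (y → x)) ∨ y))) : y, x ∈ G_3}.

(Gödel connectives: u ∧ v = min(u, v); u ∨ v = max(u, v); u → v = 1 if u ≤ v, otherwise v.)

0.50

The minimum is attained at y = 0.5, x = 0:
  (y → x): 0.5 > 0, so result = 0
  (y → x): 0.5 > 0, so result = 0
  (x ∨ (y → x)) = max(0, 0) = 0
  ((x ∨ (y → x)) ∨ y) = max(0, 0.5) = 0.5
  (y ∧ ((x ∨ (y → x)) ∨ y)) = min(0.5, 0.5) = 0.5
  ((y → x) ∨ (y ∧ ((x ∨ (y → x)) ∨ y))) = max(0, 0.5) = 0.5
Checking all 9 assignments confirms none give a value below 0.50.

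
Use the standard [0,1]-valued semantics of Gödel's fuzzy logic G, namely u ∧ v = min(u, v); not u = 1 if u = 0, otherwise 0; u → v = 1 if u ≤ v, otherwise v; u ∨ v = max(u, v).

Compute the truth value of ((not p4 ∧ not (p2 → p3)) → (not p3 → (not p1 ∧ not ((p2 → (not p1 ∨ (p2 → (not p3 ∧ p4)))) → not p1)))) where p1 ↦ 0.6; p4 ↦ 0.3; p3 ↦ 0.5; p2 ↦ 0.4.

1.00

not p4: Gödel ¬ of 0.3 = 0 (operand ≠ 0)
(p2 → p3): 0.4 ≤ 0.5, so result = 1
not (p2 → p3): Gödel ¬ of 1 = 0 (operand ≠ 0)
(not p4 ∧ not (p2 → p3)) = min(0, 0) = 0
not p3: Gödel ¬ of 0.5 = 0 (operand ≠ 0)
not p1: Gödel ¬ of 0.6 = 0 (operand ≠ 0)
not p1: Gödel ¬ of 0.6 = 0 (operand ≠ 0)
not p3: Gödel ¬ of 0.5 = 0 (operand ≠ 0)
(not p3 ∧ p4) = min(0, 0.3) = 0
(p2 → (not p3 ∧ p4)): 0.4 > 0, so result = 0
(not p1 ∨ (p2 → (not p3 ∧ p4))) = max(0, 0) = 0
(p2 → (not p1 ∨ (p2 → (not p3 ∧ p4)))): 0.4 > 0, so result = 0
not p1: Gödel ¬ of 0.6 = 0 (operand ≠ 0)
((p2 → (not p1 ∨ (p2 → (not p3 ∧ p4)))) → not p1): 0 ≤ 0, so result = 1
not ((p2 → (not p1 ∨ (p2 → (not p3 ∧ p4)))) → not p1): Gödel ¬ of 1 = 0 (operand ≠ 0)
(not p1 ∧ not ((p2 → (not p1 ∨ (p2 → (not p3 ∧ p4)))) → not p1)) = min(0, 0) = 0
(not p3 → (not p1 ∧ not ((p2 → (not p1 ∨ (p2 → (not p3 ∧ p4)))) → not p1))): 0 ≤ 0, so result = 1
((not p4 ∧ not (p2 → p3)) → (not p3 → (not p1 ∧ not ((p2 → (not p1 ∨ (p2 → (not p3 ∧ p4)))) → not p1)))): 0 ≤ 1, so result = 1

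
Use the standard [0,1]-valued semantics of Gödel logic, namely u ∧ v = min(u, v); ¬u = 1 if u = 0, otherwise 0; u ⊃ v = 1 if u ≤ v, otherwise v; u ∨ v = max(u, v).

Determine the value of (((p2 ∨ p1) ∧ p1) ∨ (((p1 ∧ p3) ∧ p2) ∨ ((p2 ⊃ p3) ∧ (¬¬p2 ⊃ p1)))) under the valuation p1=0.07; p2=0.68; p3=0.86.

(p2 ∨ p1) = max(0.68, 0.07) = 0.68
((p2 ∨ p1) ∧ p1) = min(0.68, 0.07) = 0.07
(p1 ∧ p3) = min(0.07, 0.86) = 0.07
((p1 ∧ p3) ∧ p2) = min(0.07, 0.68) = 0.07
(p2 ⊃ p3): 0.68 ≤ 0.86, so result = 1
¬p2: Gödel ¬ of 0.68 = 0 (operand ≠ 0)
¬¬p2: Gödel ¬ of 0 = 1 (operand is 0)
(¬¬p2 ⊃ p1): 1 > 0.07, so result = 0.07
((p2 ⊃ p3) ∧ (¬¬p2 ⊃ p1)) = min(1, 0.07) = 0.07
(((p1 ∧ p3) ∧ p2) ∨ ((p2 ⊃ p3) ∧ (¬¬p2 ⊃ p1))) = max(0.07, 0.07) = 0.07
(((p2 ∨ p1) ∧ p1) ∨ (((p1 ∧ p3) ∧ p2) ∨ ((p2 ⊃ p3) ∧ (¬¬p2 ⊃ p1)))) = max(0.07, 0.07) = 0.07

0.07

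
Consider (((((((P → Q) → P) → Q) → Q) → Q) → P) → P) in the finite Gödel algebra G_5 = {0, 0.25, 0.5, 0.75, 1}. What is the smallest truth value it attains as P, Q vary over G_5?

0.25

The minimum is attained at P = 0.25, Q = 0:
  (P → Q): 0.25 > 0, so result = 0
  ((P → Q) → P): 0 ≤ 0.25, so result = 1
  (((P → Q) → P) → Q): 1 > 0, so result = 0
  ((((P → Q) → P) → Q) → Q): 0 ≤ 0, so result = 1
  (((((P → Q) → P) → Q) → Q) → Q): 1 > 0, so result = 0
  ((((((P → Q) → P) → Q) → Q) → Q) → P): 0 ≤ 0.25, so result = 1
  (((((((P → Q) → P) → Q) → Q) → Q) → P) → P): 1 > 0.25, so result = 0.25
Checking all 25 assignments confirms none give a value below 0.25.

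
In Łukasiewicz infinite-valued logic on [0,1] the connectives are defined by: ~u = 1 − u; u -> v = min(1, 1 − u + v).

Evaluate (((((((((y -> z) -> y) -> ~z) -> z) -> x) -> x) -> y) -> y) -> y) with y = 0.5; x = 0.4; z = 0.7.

(y -> z): min(1, 1 − 0.5 + 0.7) = 1
((y -> z) -> y): min(1, 1 − 1 + 0.5) = 0.5
~z: Łukasiewicz ¬ gives 1 − 0.7 = 0.3
(((y -> z) -> y) -> ~z): min(1, 1 − 0.5 + 0.3) = 0.8
((((y -> z) -> y) -> ~z) -> z): min(1, 1 − 0.8 + 0.7) = 0.9
(((((y -> z) -> y) -> ~z) -> z) -> x): min(1, 1 − 0.9 + 0.4) = 0.5
((((((y -> z) -> y) -> ~z) -> z) -> x) -> x): min(1, 1 − 0.5 + 0.4) = 0.9
(((((((y -> z) -> y) -> ~z) -> z) -> x) -> x) -> y): min(1, 1 − 0.9 + 0.5) = 0.6
((((((((y -> z) -> y) -> ~z) -> z) -> x) -> x) -> y) -> y): min(1, 1 − 0.6 + 0.5) = 0.9
(((((((((y -> z) -> y) -> ~z) -> z) -> x) -> x) -> y) -> y) -> y): min(1, 1 − 0.9 + 0.5) = 0.6

0.60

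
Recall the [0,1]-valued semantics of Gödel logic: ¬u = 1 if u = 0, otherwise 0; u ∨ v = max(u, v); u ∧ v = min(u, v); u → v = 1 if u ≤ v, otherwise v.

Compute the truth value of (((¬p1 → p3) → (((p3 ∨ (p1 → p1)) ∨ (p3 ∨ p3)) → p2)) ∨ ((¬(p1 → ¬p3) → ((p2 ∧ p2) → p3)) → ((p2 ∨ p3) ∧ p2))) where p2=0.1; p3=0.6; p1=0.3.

0.10

¬p1: Gödel ¬ of 0.3 = 0 (operand ≠ 0)
(¬p1 → p3): 0 ≤ 0.6, so result = 1
(p1 → p1): 0.3 ≤ 0.3, so result = 1
(p3 ∨ (p1 → p1)) = max(0.6, 1) = 1
(p3 ∨ p3) = max(0.6, 0.6) = 0.6
((p3 ∨ (p1 → p1)) ∨ (p3 ∨ p3)) = max(1, 0.6) = 1
(((p3 ∨ (p1 → p1)) ∨ (p3 ∨ p3)) → p2): 1 > 0.1, so result = 0.1
((¬p1 → p3) → (((p3 ∨ (p1 → p1)) ∨ (p3 ∨ p3)) → p2)): 1 > 0.1, so result = 0.1
¬p3: Gödel ¬ of 0.6 = 0 (operand ≠ 0)
(p1 → ¬p3): 0.3 > 0, so result = 0
¬(p1 → ¬p3): Gödel ¬ of 0 = 1 (operand is 0)
(p2 ∧ p2) = min(0.1, 0.1) = 0.1
((p2 ∧ p2) → p3): 0.1 ≤ 0.6, so result = 1
(¬(p1 → ¬p3) → ((p2 ∧ p2) → p3)): 1 ≤ 1, so result = 1
(p2 ∨ p3) = max(0.1, 0.6) = 0.6
((p2 ∨ p3) ∧ p2) = min(0.6, 0.1) = 0.1
((¬(p1 → ¬p3) → ((p2 ∧ p2) → p3)) → ((p2 ∨ p3) ∧ p2)): 1 > 0.1, so result = 0.1
(((¬p1 → p3) → (((p3 ∨ (p1 → p1)) ∨ (p3 ∨ p3)) → p2)) ∨ ((¬(p1 → ¬p3) → ((p2 ∧ p2) → p3)) → ((p2 ∨ p3) ∧ p2))) = max(0.1, 0.1) = 0.1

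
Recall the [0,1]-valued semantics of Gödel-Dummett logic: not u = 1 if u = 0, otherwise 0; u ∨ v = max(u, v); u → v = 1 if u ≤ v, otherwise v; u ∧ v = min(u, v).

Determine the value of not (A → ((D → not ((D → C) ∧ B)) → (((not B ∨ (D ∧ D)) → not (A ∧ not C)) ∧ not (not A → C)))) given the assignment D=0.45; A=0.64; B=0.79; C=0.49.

0.00

(D → C): 0.45 ≤ 0.49, so result = 1
((D → C) ∧ B) = min(1, 0.79) = 0.79
not ((D → C) ∧ B): Gödel ¬ of 0.79 = 0 (operand ≠ 0)
(D → not ((D → C) ∧ B)): 0.45 > 0, so result = 0
not B: Gödel ¬ of 0.79 = 0 (operand ≠ 0)
(D ∧ D) = min(0.45, 0.45) = 0.45
(not B ∨ (D ∧ D)) = max(0, 0.45) = 0.45
not C: Gödel ¬ of 0.49 = 0 (operand ≠ 0)
(A ∧ not C) = min(0.64, 0) = 0
not (A ∧ not C): Gödel ¬ of 0 = 1 (operand is 0)
((not B ∨ (D ∧ D)) → not (A ∧ not C)): 0.45 ≤ 1, so result = 1
not A: Gödel ¬ of 0.64 = 0 (operand ≠ 0)
(not A → C): 0 ≤ 0.49, so result = 1
not (not A → C): Gödel ¬ of 1 = 0 (operand ≠ 0)
(((not B ∨ (D ∧ D)) → not (A ∧ not C)) ∧ not (not A → C)) = min(1, 0) = 0
((D → not ((D → C) ∧ B)) → (((not B ∨ (D ∧ D)) → not (A ∧ not C)) ∧ not (not A → C))): 0 ≤ 0, so result = 1
(A → ((D → not ((D → C) ∧ B)) → (((not B ∨ (D ∧ D)) → not (A ∧ not C)) ∧ not (not A → C)))): 0.64 ≤ 1, so result = 1
not (A → ((D → not ((D → C) ∧ B)) → (((not B ∨ (D ∧ D)) → not (A ∧ not C)) ∧ not (not A → C)))): Gödel ¬ of 1 = 0 (operand ≠ 0)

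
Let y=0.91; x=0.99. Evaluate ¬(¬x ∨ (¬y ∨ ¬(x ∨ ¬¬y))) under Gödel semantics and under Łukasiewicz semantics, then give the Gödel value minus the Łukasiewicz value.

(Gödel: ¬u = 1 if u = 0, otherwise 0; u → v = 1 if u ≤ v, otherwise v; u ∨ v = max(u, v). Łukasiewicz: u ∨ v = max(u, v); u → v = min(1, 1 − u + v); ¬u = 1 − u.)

0.09

Gödel evaluation:
  ¬x: Gödel ¬ of 0.99 = 0 (operand ≠ 0)
  ¬y: Gödel ¬ of 0.91 = 0 (operand ≠ 0)
  ¬y: Gödel ¬ of 0.91 = 0 (operand ≠ 0)
  ¬¬y: Gödel ¬ of 0 = 1 (operand is 0)
  (x ∨ ¬¬y) = max(0.99, 1) = 1
  ¬(x ∨ ¬¬y): Gödel ¬ of 1 = 0 (operand ≠ 0)
  (¬y ∨ ¬(x ∨ ¬¬y)) = max(0, 0) = 0
  (¬x ∨ (¬y ∨ ¬(x ∨ ¬¬y))) = max(0, 0) = 0
  ¬(¬x ∨ (¬y ∨ ¬(x ∨ ¬¬y))): Gödel ¬ of 0 = 1 (operand is 0)
  Gödel value = 1
Łukasiewicz evaluation:
  ¬x: Łukasiewicz ¬ gives 1 − 0.99 = 0.01
  ¬y: Łukasiewicz ¬ gives 1 − 0.91 = 0.09
  ¬y: Łukasiewicz ¬ gives 1 − 0.91 = 0.09
  ¬¬y: Łukasiewicz ¬ gives 1 − 0.09 = 0.91
  (x ∨ ¬¬y) = max(0.99, 0.91) = 0.99
  ¬(x ∨ ¬¬y): Łukasiewicz ¬ gives 1 − 0.99 = 0.01
  (¬y ∨ ¬(x ∨ ¬¬y)) = max(0.09, 0.01) = 0.09
  (¬x ∨ (¬y ∨ ¬(x ∨ ¬¬y))) = max(0.01, 0.09) = 0.09
  ¬(¬x ∨ (¬y ∨ ¬(x ∨ ¬¬y))): Łukasiewicz ¬ gives 1 − 0.09 = 0.91
  Łukasiewicz value = 0.91
Difference: 1 − 0.91 = 0.09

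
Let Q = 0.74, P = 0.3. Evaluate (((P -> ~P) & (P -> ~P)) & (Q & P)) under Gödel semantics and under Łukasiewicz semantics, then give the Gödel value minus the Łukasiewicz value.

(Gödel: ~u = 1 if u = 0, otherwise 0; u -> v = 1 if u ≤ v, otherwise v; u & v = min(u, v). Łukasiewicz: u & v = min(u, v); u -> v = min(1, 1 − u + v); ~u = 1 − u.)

-0.30

Gödel evaluation:
  ~P: Gödel ¬ of 0.3 = 0 (operand ≠ 0)
  (P -> ~P): 0.3 > 0, so result = 0
  ~P: Gödel ¬ of 0.3 = 0 (operand ≠ 0)
  (P -> ~P): 0.3 > 0, so result = 0
  ((P -> ~P) & (P -> ~P)) = min(0, 0) = 0
  (Q & P) = min(0.74, 0.3) = 0.3
  (((P -> ~P) & (P -> ~P)) & (Q & P)) = min(0, 0.3) = 0
  Gödel value = 0
Łukasiewicz evaluation:
  ~P: Łukasiewicz ¬ gives 1 − 0.3 = 0.7
  (P -> ~P): min(1, 1 − 0.3 + 0.7) = 1
  ~P: Łukasiewicz ¬ gives 1 − 0.3 = 0.7
  (P -> ~P): min(1, 1 − 0.3 + 0.7) = 1
  ((P -> ~P) & (P -> ~P)) = min(1, 1) = 1
  (Q & P) = min(0.74, 0.3) = 0.3
  (((P -> ~P) & (P -> ~P)) & (Q & P)) = min(1, 0.3) = 0.3
  Łukasiewicz value = 0.3
Difference: 0 − 0.3 = -0.30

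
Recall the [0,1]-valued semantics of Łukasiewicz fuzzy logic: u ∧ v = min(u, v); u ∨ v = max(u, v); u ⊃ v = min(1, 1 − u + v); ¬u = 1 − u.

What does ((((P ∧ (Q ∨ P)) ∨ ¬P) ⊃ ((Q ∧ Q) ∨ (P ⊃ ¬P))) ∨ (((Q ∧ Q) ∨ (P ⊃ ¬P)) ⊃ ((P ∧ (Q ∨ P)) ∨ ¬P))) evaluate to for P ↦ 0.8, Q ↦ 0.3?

(Q ∨ P) = max(0.3, 0.8) = 0.8
(P ∧ (Q ∨ P)) = min(0.8, 0.8) = 0.8
¬P: Łukasiewicz ¬ gives 1 − 0.8 = 0.2
((P ∧ (Q ∨ P)) ∨ ¬P) = max(0.8, 0.2) = 0.8
(Q ∧ Q) = min(0.3, 0.3) = 0.3
¬P: Łukasiewicz ¬ gives 1 − 0.8 = 0.2
(P ⊃ ¬P): min(1, 1 − 0.8 + 0.2) = 0.4
((Q ∧ Q) ∨ (P ⊃ ¬P)) = max(0.3, 0.4) = 0.4
(((P ∧ (Q ∨ P)) ∨ ¬P) ⊃ ((Q ∧ Q) ∨ (P ⊃ ¬P))): min(1, 1 − 0.8 + 0.4) = 0.6
(Q ∧ Q) = min(0.3, 0.3) = 0.3
¬P: Łukasiewicz ¬ gives 1 − 0.8 = 0.2
(P ⊃ ¬P): min(1, 1 − 0.8 + 0.2) = 0.4
((Q ∧ Q) ∨ (P ⊃ ¬P)) = max(0.3, 0.4) = 0.4
(Q ∨ P) = max(0.3, 0.8) = 0.8
(P ∧ (Q ∨ P)) = min(0.8, 0.8) = 0.8
¬P: Łukasiewicz ¬ gives 1 − 0.8 = 0.2
((P ∧ (Q ∨ P)) ∨ ¬P) = max(0.8, 0.2) = 0.8
(((Q ∧ Q) ∨ (P ⊃ ¬P)) ⊃ ((P ∧ (Q ∨ P)) ∨ ¬P)): min(1, 1 − 0.4 + 0.8) = 1
((((P ∧ (Q ∨ P)) ∨ ¬P) ⊃ ((Q ∧ Q) ∨ (P ⊃ ¬P))) ∨ (((Q ∧ Q) ∨ (P ⊃ ¬P)) ⊃ ((P ∧ (Q ∨ P)) ∨ ¬P))) = max(0.6, 1) = 1

1.00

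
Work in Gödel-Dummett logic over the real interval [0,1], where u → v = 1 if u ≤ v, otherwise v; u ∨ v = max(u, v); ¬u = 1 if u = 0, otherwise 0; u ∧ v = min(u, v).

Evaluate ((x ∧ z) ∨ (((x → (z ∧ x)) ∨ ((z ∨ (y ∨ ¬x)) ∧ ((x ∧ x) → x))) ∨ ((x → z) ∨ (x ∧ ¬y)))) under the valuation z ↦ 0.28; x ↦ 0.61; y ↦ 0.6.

(x ∧ z) = min(0.61, 0.28) = 0.28
(z ∧ x) = min(0.28, 0.61) = 0.28
(x → (z ∧ x)): 0.61 > 0.28, so result = 0.28
¬x: Gödel ¬ of 0.61 = 0 (operand ≠ 0)
(y ∨ ¬x) = max(0.6, 0) = 0.6
(z ∨ (y ∨ ¬x)) = max(0.28, 0.6) = 0.6
(x ∧ x) = min(0.61, 0.61) = 0.61
((x ∧ x) → x): 0.61 ≤ 0.61, so result = 1
((z ∨ (y ∨ ¬x)) ∧ ((x ∧ x) → x)) = min(0.6, 1) = 0.6
((x → (z ∧ x)) ∨ ((z ∨ (y ∨ ¬x)) ∧ ((x ∧ x) → x))) = max(0.28, 0.6) = 0.6
(x → z): 0.61 > 0.28, so result = 0.28
¬y: Gödel ¬ of 0.6 = 0 (operand ≠ 0)
(x ∧ ¬y) = min(0.61, 0) = 0
((x → z) ∨ (x ∧ ¬y)) = max(0.28, 0) = 0.28
(((x → (z ∧ x)) ∨ ((z ∨ (y ∨ ¬x)) ∧ ((x ∧ x) → x))) ∨ ((x → z) ∨ (x ∧ ¬y))) = max(0.6, 0.28) = 0.6
((x ∧ z) ∨ (((x → (z ∧ x)) ∨ ((z ∨ (y ∨ ¬x)) ∧ ((x ∧ x) → x))) ∨ ((x → z) ∨ (x ∧ ¬y)))) = max(0.28, 0.6) = 0.6

0.60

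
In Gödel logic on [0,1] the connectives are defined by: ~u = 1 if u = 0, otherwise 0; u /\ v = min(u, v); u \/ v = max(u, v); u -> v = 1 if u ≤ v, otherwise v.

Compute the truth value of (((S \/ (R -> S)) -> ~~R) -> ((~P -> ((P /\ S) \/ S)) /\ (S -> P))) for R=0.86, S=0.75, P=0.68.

(R -> S): 0.86 > 0.75, so result = 0.75
(S \/ (R -> S)) = max(0.75, 0.75) = 0.75
~R: Gödel ¬ of 0.86 = 0 (operand ≠ 0)
~~R: Gödel ¬ of 0 = 1 (operand is 0)
((S \/ (R -> S)) -> ~~R): 0.75 ≤ 1, so result = 1
~P: Gödel ¬ of 0.68 = 0 (operand ≠ 0)
(P /\ S) = min(0.68, 0.75) = 0.68
((P /\ S) \/ S) = max(0.68, 0.75) = 0.75
(~P -> ((P /\ S) \/ S)): 0 ≤ 0.75, so result = 1
(S -> P): 0.75 > 0.68, so result = 0.68
((~P -> ((P /\ S) \/ S)) /\ (S -> P)) = min(1, 0.68) = 0.68
(((S \/ (R -> S)) -> ~~R) -> ((~P -> ((P /\ S) \/ S)) /\ (S -> P))): 1 > 0.68, so result = 0.68

0.68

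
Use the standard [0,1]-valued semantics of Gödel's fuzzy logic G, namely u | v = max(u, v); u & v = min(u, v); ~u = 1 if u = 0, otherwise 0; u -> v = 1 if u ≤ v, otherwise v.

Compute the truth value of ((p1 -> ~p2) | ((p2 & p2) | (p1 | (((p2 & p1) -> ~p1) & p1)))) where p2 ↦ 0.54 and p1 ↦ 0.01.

0.54

~p2: Gödel ¬ of 0.54 = 0 (operand ≠ 0)
(p1 -> ~p2): 0.01 > 0, so result = 0
(p2 & p2) = min(0.54, 0.54) = 0.54
(p2 & p1) = min(0.54, 0.01) = 0.01
~p1: Gödel ¬ of 0.01 = 0 (operand ≠ 0)
((p2 & p1) -> ~p1): 0.01 > 0, so result = 0
(((p2 & p1) -> ~p1) & p1) = min(0, 0.01) = 0
(p1 | (((p2 & p1) -> ~p1) & p1)) = max(0.01, 0) = 0.01
((p2 & p2) | (p1 | (((p2 & p1) -> ~p1) & p1))) = max(0.54, 0.01) = 0.54
((p1 -> ~p2) | ((p2 & p2) | (p1 | (((p2 & p1) -> ~p1) & p1)))) = max(0, 0.54) = 0.54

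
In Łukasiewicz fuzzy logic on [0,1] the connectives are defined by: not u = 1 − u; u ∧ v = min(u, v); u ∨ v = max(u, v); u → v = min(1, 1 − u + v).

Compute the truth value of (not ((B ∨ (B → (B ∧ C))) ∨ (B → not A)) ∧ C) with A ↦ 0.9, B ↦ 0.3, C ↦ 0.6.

(B ∧ C) = min(0.3, 0.6) = 0.3
(B → (B ∧ C)): min(1, 1 − 0.3 + 0.3) = 1
(B ∨ (B → (B ∧ C))) = max(0.3, 1) = 1
not A: Łukasiewicz ¬ gives 1 − 0.9 = 0.1
(B → not A): min(1, 1 − 0.3 + 0.1) = 0.8
((B ∨ (B → (B ∧ C))) ∨ (B → not A)) = max(1, 0.8) = 1
not ((B ∨ (B → (B ∧ C))) ∨ (B → not A)): Łukasiewicz ¬ gives 1 − 1 = 0
(not ((B ∨ (B → (B ∧ C))) ∨ (B → not A)) ∧ C) = min(0, 0.6) = 0

0.00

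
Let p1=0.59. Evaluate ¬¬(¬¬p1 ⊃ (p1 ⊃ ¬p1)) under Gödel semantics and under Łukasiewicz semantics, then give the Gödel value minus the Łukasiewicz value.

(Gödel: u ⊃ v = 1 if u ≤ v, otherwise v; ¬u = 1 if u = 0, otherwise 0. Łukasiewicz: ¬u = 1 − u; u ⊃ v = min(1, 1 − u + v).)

-1.00

Gödel evaluation:
  ¬p1: Gödel ¬ of 0.59 = 0 (operand ≠ 0)
  ¬¬p1: Gödel ¬ of 0 = 1 (operand is 0)
  ¬p1: Gödel ¬ of 0.59 = 0 (operand ≠ 0)
  (p1 ⊃ ¬p1): 0.59 > 0, so result = 0
  (¬¬p1 ⊃ (p1 ⊃ ¬p1)): 1 > 0, so result = 0
  ¬(¬¬p1 ⊃ (p1 ⊃ ¬p1)): Gödel ¬ of 0 = 1 (operand is 0)
  ¬¬(¬¬p1 ⊃ (p1 ⊃ ¬p1)): Gödel ¬ of 1 = 0 (operand ≠ 0)
  Gödel value = 0
Łukasiewicz evaluation:
  ¬p1: Łukasiewicz ¬ gives 1 − 0.59 = 0.41
  ¬¬p1: Łukasiewicz ¬ gives 1 − 0.41 = 0.59
  ¬p1: Łukasiewicz ¬ gives 1 − 0.59 = 0.41
  (p1 ⊃ ¬p1): min(1, 1 − 0.59 + 0.41) = 0.82
  (¬¬p1 ⊃ (p1 ⊃ ¬p1)): min(1, 1 − 0.59 + 0.82) = 1
  ¬(¬¬p1 ⊃ (p1 ⊃ ¬p1)): Łukasiewicz ¬ gives 1 − 1 = 0
  ¬¬(¬¬p1 ⊃ (p1 ⊃ ¬p1)): Łukasiewicz ¬ gives 1 − 0 = 1
  Łukasiewicz value = 1
Difference: 0 − 1 = -1.00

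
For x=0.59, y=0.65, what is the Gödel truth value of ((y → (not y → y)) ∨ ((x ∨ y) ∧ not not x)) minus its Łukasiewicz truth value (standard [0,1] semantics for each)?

0.00

Gödel evaluation:
  not y: Gödel ¬ of 0.65 = 0 (operand ≠ 0)
  (not y → y): 0 ≤ 0.65, so result = 1
  (y → (not y → y)): 0.65 ≤ 1, so result = 1
  (x ∨ y) = max(0.59, 0.65) = 0.65
  not x: Gödel ¬ of 0.59 = 0 (operand ≠ 0)
  not not x: Gödel ¬ of 0 = 1 (operand is 0)
  ((x ∨ y) ∧ not not x) = min(0.65, 1) = 0.65
  ((y → (not y → y)) ∨ ((x ∨ y) ∧ not not x)) = max(1, 0.65) = 1
  Gödel value = 1
Łukasiewicz evaluation:
  not y: Łukasiewicz ¬ gives 1 − 0.65 = 0.35
  (not y → y): min(1, 1 − 0.35 + 0.65) = 1
  (y → (not y → y)): min(1, 1 − 0.65 + 1) = 1
  (x ∨ y) = max(0.59, 0.65) = 0.65
  not x: Łukasiewicz ¬ gives 1 − 0.59 = 0.41
  not not x: Łukasiewicz ¬ gives 1 − 0.41 = 0.59
  ((x ∨ y) ∧ not not x) = min(0.65, 0.59) = 0.59
  ((y → (not y → y)) ∨ ((x ∨ y) ∧ not not x)) = max(1, 0.59) = 1
  Łukasiewicz value = 1
Difference: 1 − 1 = 0.00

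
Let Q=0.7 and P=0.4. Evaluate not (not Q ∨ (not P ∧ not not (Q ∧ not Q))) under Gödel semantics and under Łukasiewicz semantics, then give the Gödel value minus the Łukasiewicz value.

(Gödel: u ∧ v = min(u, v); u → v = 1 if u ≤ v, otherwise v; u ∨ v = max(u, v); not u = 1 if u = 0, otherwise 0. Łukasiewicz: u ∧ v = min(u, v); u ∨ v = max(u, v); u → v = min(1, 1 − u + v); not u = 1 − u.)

Gödel evaluation:
  not Q: Gödel ¬ of 0.7 = 0 (operand ≠ 0)
  not P: Gödel ¬ of 0.4 = 0 (operand ≠ 0)
  not Q: Gödel ¬ of 0.7 = 0 (operand ≠ 0)
  (Q ∧ not Q) = min(0.7, 0) = 0
  not (Q ∧ not Q): Gödel ¬ of 0 = 1 (operand is 0)
  not not (Q ∧ not Q): Gödel ¬ of 1 = 0 (operand ≠ 0)
  (not P ∧ not not (Q ∧ not Q)) = min(0, 0) = 0
  (not Q ∨ (not P ∧ not not (Q ∧ not Q))) = max(0, 0) = 0
  not (not Q ∨ (not P ∧ not not (Q ∧ not Q))): Gödel ¬ of 0 = 1 (operand is 0)
  Gödel value = 1
Łukasiewicz evaluation:
  not Q: Łukasiewicz ¬ gives 1 − 0.7 = 0.3
  not P: Łukasiewicz ¬ gives 1 − 0.4 = 0.6
  not Q: Łukasiewicz ¬ gives 1 − 0.7 = 0.3
  (Q ∧ not Q) = min(0.7, 0.3) = 0.3
  not (Q ∧ not Q): Łukasiewicz ¬ gives 1 − 0.3 = 0.7
  not not (Q ∧ not Q): Łukasiewicz ¬ gives 1 − 0.7 = 0.3
  (not P ∧ not not (Q ∧ not Q)) = min(0.6, 0.3) = 0.3
  (not Q ∨ (not P ∧ not not (Q ∧ not Q))) = max(0.3, 0.3) = 0.3
  not (not Q ∨ (not P ∧ not not (Q ∧ not Q))): Łukasiewicz ¬ gives 1 − 0.3 = 0.7
  Łukasiewicz value = 0.7
Difference: 1 − 0.7 = 0.30

0.30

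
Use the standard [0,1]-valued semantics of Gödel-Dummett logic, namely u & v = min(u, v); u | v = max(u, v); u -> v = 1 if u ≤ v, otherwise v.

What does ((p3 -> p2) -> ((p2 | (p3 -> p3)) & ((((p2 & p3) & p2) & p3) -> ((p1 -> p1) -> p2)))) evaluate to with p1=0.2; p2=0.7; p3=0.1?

1.00

(p3 -> p2): 0.1 ≤ 0.7, so result = 1
(p3 -> p3): 0.1 ≤ 0.1, so result = 1
(p2 | (p3 -> p3)) = max(0.7, 1) = 1
(p2 & p3) = min(0.7, 0.1) = 0.1
((p2 & p3) & p2) = min(0.1, 0.7) = 0.1
(((p2 & p3) & p2) & p3) = min(0.1, 0.1) = 0.1
(p1 -> p1): 0.2 ≤ 0.2, so result = 1
((p1 -> p1) -> p2): 1 > 0.7, so result = 0.7
((((p2 & p3) & p2) & p3) -> ((p1 -> p1) -> p2)): 0.1 ≤ 0.7, so result = 1
((p2 | (p3 -> p3)) & ((((p2 & p3) & p2) & p3) -> ((p1 -> p1) -> p2))) = min(1, 1) = 1
((p3 -> p2) -> ((p2 | (p3 -> p3)) & ((((p2 & p3) & p2) & p3) -> ((p1 -> p1) -> p2)))): 1 ≤ 1, so result = 1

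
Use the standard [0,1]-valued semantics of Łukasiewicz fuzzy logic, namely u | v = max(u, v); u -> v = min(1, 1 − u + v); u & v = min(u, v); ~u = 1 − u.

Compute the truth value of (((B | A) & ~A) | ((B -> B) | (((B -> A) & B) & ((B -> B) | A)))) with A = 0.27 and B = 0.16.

1.00

(B | A) = max(0.16, 0.27) = 0.27
~A: Łukasiewicz ¬ gives 1 − 0.27 = 0.73
((B | A) & ~A) = min(0.27, 0.73) = 0.27
(B -> B): min(1, 1 − 0.16 + 0.16) = 1
(B -> A): min(1, 1 − 0.16 + 0.27) = 1
((B -> A) & B) = min(1, 0.16) = 0.16
(B -> B): min(1, 1 − 0.16 + 0.16) = 1
((B -> B) | A) = max(1, 0.27) = 1
(((B -> A) & B) & ((B -> B) | A)) = min(0.16, 1) = 0.16
((B -> B) | (((B -> A) & B) & ((B -> B) | A))) = max(1, 0.16) = 1
(((B | A) & ~A) | ((B -> B) | (((B -> A) & B) & ((B -> B) | A)))) = max(0.27, 1) = 1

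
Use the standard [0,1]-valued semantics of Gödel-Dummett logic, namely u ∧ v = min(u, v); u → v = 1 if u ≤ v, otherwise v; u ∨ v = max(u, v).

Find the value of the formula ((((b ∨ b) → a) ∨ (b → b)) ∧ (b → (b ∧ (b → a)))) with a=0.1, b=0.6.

(b ∨ b) = max(0.6, 0.6) = 0.6
((b ∨ b) → a): 0.6 > 0.1, so result = 0.1
(b → b): 0.6 ≤ 0.6, so result = 1
(((b ∨ b) → a) ∨ (b → b)) = max(0.1, 1) = 1
(b → a): 0.6 > 0.1, so result = 0.1
(b ∧ (b → a)) = min(0.6, 0.1) = 0.1
(b → (b ∧ (b → a))): 0.6 > 0.1, so result = 0.1
((((b ∨ b) → a) ∨ (b → b)) ∧ (b → (b ∧ (b → a)))) = min(1, 0.1) = 0.1

0.10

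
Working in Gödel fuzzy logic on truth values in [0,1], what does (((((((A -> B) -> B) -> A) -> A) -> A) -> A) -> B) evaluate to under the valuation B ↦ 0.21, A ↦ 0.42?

(A -> B): 0.42 > 0.21, so result = 0.21
((A -> B) -> B): 0.21 ≤ 0.21, so result = 1
(((A -> B) -> B) -> A): 1 > 0.42, so result = 0.42
((((A -> B) -> B) -> A) -> A): 0.42 ≤ 0.42, so result = 1
(((((A -> B) -> B) -> A) -> A) -> A): 1 > 0.42, so result = 0.42
((((((A -> B) -> B) -> A) -> A) -> A) -> A): 0.42 ≤ 0.42, so result = 1
(((((((A -> B) -> B) -> A) -> A) -> A) -> A) -> B): 1 > 0.21, so result = 0.21

0.21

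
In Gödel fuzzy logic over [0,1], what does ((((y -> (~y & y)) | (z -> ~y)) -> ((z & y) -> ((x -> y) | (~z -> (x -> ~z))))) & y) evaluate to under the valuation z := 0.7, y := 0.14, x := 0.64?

0.14

~y: Gödel ¬ of 0.14 = 0 (operand ≠ 0)
(~y & y) = min(0, 0.14) = 0
(y -> (~y & y)): 0.14 > 0, so result = 0
~y: Gödel ¬ of 0.14 = 0 (operand ≠ 0)
(z -> ~y): 0.7 > 0, so result = 0
((y -> (~y & y)) | (z -> ~y)) = max(0, 0) = 0
(z & y) = min(0.7, 0.14) = 0.14
(x -> y): 0.64 > 0.14, so result = 0.14
~z: Gödel ¬ of 0.7 = 0 (operand ≠ 0)
~z: Gödel ¬ of 0.7 = 0 (operand ≠ 0)
(x -> ~z): 0.64 > 0, so result = 0
(~z -> (x -> ~z)): 0 ≤ 0, so result = 1
((x -> y) | (~z -> (x -> ~z))) = max(0.14, 1) = 1
((z & y) -> ((x -> y) | (~z -> (x -> ~z)))): 0.14 ≤ 1, so result = 1
(((y -> (~y & y)) | (z -> ~y)) -> ((z & y) -> ((x -> y) | (~z -> (x -> ~z))))): 0 ≤ 1, so result = 1
((((y -> (~y & y)) | (z -> ~y)) -> ((z & y) -> ((x -> y) | (~z -> (x -> ~z))))) & y) = min(1, 0.14) = 0.14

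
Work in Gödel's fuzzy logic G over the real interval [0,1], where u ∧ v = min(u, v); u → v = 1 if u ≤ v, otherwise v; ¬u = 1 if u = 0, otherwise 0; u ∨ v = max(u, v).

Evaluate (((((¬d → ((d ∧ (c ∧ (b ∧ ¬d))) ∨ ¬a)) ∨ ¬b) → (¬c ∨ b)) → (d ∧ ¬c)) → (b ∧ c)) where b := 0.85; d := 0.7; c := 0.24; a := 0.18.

¬d: Gödel ¬ of 0.7 = 0 (operand ≠ 0)
¬d: Gödel ¬ of 0.7 = 0 (operand ≠ 0)
(b ∧ ¬d) = min(0.85, 0) = 0
(c ∧ (b ∧ ¬d)) = min(0.24, 0) = 0
(d ∧ (c ∧ (b ∧ ¬d))) = min(0.7, 0) = 0
¬a: Gödel ¬ of 0.18 = 0 (operand ≠ 0)
((d ∧ (c ∧ (b ∧ ¬d))) ∨ ¬a) = max(0, 0) = 0
(¬d → ((d ∧ (c ∧ (b ∧ ¬d))) ∨ ¬a)): 0 ≤ 0, so result = 1
¬b: Gödel ¬ of 0.85 = 0 (operand ≠ 0)
((¬d → ((d ∧ (c ∧ (b ∧ ¬d))) ∨ ¬a)) ∨ ¬b) = max(1, 0) = 1
¬c: Gödel ¬ of 0.24 = 0 (operand ≠ 0)
(¬c ∨ b) = max(0, 0.85) = 0.85
(((¬d → ((d ∧ (c ∧ (b ∧ ¬d))) ∨ ¬a)) ∨ ¬b) → (¬c ∨ b)): 1 > 0.85, so result = 0.85
¬c: Gödel ¬ of 0.24 = 0 (operand ≠ 0)
(d ∧ ¬c) = min(0.7, 0) = 0
((((¬d → ((d ∧ (c ∧ (b ∧ ¬d))) ∨ ¬a)) ∨ ¬b) → (¬c ∨ b)) → (d ∧ ¬c)): 0.85 > 0, so result = 0
(b ∧ c) = min(0.85, 0.24) = 0.24
(((((¬d → ((d ∧ (c ∧ (b ∧ ¬d))) ∨ ¬a)) ∨ ¬b) → (¬c ∨ b)) → (d ∧ ¬c)) → (b ∧ c)): 0 ≤ 0.24, so result = 1

1.00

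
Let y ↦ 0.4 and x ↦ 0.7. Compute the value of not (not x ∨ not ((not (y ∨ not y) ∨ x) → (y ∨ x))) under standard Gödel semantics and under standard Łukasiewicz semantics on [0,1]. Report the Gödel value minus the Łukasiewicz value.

0.30

Gödel evaluation:
  not x: Gödel ¬ of 0.7 = 0 (operand ≠ 0)
  not y: Gödel ¬ of 0.4 = 0 (operand ≠ 0)
  (y ∨ not y) = max(0.4, 0) = 0.4
  not (y ∨ not y): Gödel ¬ of 0.4 = 0 (operand ≠ 0)
  (not (y ∨ not y) ∨ x) = max(0, 0.7) = 0.7
  (y ∨ x) = max(0.4, 0.7) = 0.7
  ((not (y ∨ not y) ∨ x) → (y ∨ x)): 0.7 ≤ 0.7, so result = 1
  not ((not (y ∨ not y) ∨ x) → (y ∨ x)): Gödel ¬ of 1 = 0 (operand ≠ 0)
  (not x ∨ not ((not (y ∨ not y) ∨ x) → (y ∨ x))) = max(0, 0) = 0
  not (not x ∨ not ((not (y ∨ not y) ∨ x) → (y ∨ x))): Gödel ¬ of 0 = 1 (operand is 0)
  Gödel value = 1
Łukasiewicz evaluation:
  not x: Łukasiewicz ¬ gives 1 − 0.7 = 0.3
  not y: Łukasiewicz ¬ gives 1 − 0.4 = 0.6
  (y ∨ not y) = max(0.4, 0.6) = 0.6
  not (y ∨ not y): Łukasiewicz ¬ gives 1 − 0.6 = 0.4
  (not (y ∨ not y) ∨ x) = max(0.4, 0.7) = 0.7
  (y ∨ x) = max(0.4, 0.7) = 0.7
  ((not (y ∨ not y) ∨ x) → (y ∨ x)): min(1, 1 − 0.7 + 0.7) = 1
  not ((not (y ∨ not y) ∨ x) → (y ∨ x)): Łukasiewicz ¬ gives 1 − 1 = 0
  (not x ∨ not ((not (y ∨ not y) ∨ x) → (y ∨ x))) = max(0.3, 0) = 0.3
  not (not x ∨ not ((not (y ∨ not y) ∨ x) → (y ∨ x))): Łukasiewicz ¬ gives 1 − 0.3 = 0.7
  Łukasiewicz value = 0.7
Difference: 1 − 0.7 = 0.30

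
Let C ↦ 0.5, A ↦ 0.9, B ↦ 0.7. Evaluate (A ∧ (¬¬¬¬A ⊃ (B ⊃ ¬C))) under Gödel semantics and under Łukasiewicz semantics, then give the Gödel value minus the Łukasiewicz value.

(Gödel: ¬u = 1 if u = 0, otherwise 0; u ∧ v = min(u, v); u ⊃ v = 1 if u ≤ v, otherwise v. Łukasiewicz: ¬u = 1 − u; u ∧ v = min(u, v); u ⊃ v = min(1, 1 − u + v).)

-0.90

Gödel evaluation:
  ¬A: Gödel ¬ of 0.9 = 0 (operand ≠ 0)
  ¬¬A: Gödel ¬ of 0 = 1 (operand is 0)
  ¬¬¬A: Gödel ¬ of 1 = 0 (operand ≠ 0)
  ¬¬¬¬A: Gödel ¬ of 0 = 1 (operand is 0)
  ¬C: Gödel ¬ of 0.5 = 0 (operand ≠ 0)
  (B ⊃ ¬C): 0.7 > 0, so result = 0
  (¬¬¬¬A ⊃ (B ⊃ ¬C)): 1 > 0, so result = 0
  (A ∧ (¬¬¬¬A ⊃ (B ⊃ ¬C))) = min(0.9, 0) = 0
  Gödel value = 0
Łukasiewicz evaluation:
  ¬A: Łukasiewicz ¬ gives 1 − 0.9 = 0.1
  ¬¬A: Łukasiewicz ¬ gives 1 − 0.1 = 0.9
  ¬¬¬A: Łukasiewicz ¬ gives 1 − 0.9 = 0.1
  ¬¬¬¬A: Łukasiewicz ¬ gives 1 − 0.1 = 0.9
  ¬C: Łukasiewicz ¬ gives 1 − 0.5 = 0.5
  (B ⊃ ¬C): min(1, 1 − 0.7 + 0.5) = 0.8
  (¬¬¬¬A ⊃ (B ⊃ ¬C)): min(1, 1 − 0.9 + 0.8) = 0.9
  (A ∧ (¬¬¬¬A ⊃ (B ⊃ ¬C))) = min(0.9, 0.9) = 0.9
  Łukasiewicz value = 0.9
Difference: 0 − 0.9 = -0.90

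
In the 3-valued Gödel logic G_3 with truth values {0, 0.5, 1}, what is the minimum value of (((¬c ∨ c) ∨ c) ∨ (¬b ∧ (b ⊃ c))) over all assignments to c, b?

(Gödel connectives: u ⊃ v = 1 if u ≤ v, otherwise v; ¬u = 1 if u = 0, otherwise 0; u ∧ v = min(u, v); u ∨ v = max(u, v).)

0.50

The minimum is attained at c = 0.5, b = 0.5:
  ¬c: Gödel ¬ of 0.5 = 0 (operand ≠ 0)
  (¬c ∨ c) = max(0, 0.5) = 0.5
  ((¬c ∨ c) ∨ c) = max(0.5, 0.5) = 0.5
  ¬b: Gödel ¬ of 0.5 = 0 (operand ≠ 0)
  (b ⊃ c): 0.5 ≤ 0.5, so result = 1
  (¬b ∧ (b ⊃ c)) = min(0, 1) = 0
  (((¬c ∨ c) ∨ c) ∨ (¬b ∧ (b ⊃ c))) = max(0.5, 0) = 0.5
Checking all 9 assignments confirms none give a value below 0.50.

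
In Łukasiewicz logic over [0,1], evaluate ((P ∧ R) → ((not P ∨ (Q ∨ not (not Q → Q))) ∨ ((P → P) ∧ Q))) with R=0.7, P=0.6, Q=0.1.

1.00

(P ∧ R) = min(0.6, 0.7) = 0.6
not P: Łukasiewicz ¬ gives 1 − 0.6 = 0.4
not Q: Łukasiewicz ¬ gives 1 − 0.1 = 0.9
(not Q → Q): min(1, 1 − 0.9 + 0.1) = 0.2
not (not Q → Q): Łukasiewicz ¬ gives 1 − 0.2 = 0.8
(Q ∨ not (not Q → Q)) = max(0.1, 0.8) = 0.8
(not P ∨ (Q ∨ not (not Q → Q))) = max(0.4, 0.8) = 0.8
(P → P): min(1, 1 − 0.6 + 0.6) = 1
((P → P) ∧ Q) = min(1, 0.1) = 0.1
((not P ∨ (Q ∨ not (not Q → Q))) ∨ ((P → P) ∧ Q)) = max(0.8, 0.1) = 0.8
((P ∧ R) → ((not P ∨ (Q ∨ not (not Q → Q))) ∨ ((P → P) ∧ Q))): min(1, 1 − 0.6 + 0.8) = 1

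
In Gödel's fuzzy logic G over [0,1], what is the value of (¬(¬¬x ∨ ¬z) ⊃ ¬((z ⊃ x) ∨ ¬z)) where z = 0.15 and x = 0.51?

1.00

¬x: Gödel ¬ of 0.51 = 0 (operand ≠ 0)
¬¬x: Gödel ¬ of 0 = 1 (operand is 0)
¬z: Gödel ¬ of 0.15 = 0 (operand ≠ 0)
(¬¬x ∨ ¬z) = max(1, 0) = 1
¬(¬¬x ∨ ¬z): Gödel ¬ of 1 = 0 (operand ≠ 0)
(z ⊃ x): 0.15 ≤ 0.51, so result = 1
¬z: Gödel ¬ of 0.15 = 0 (operand ≠ 0)
((z ⊃ x) ∨ ¬z) = max(1, 0) = 1
¬((z ⊃ x) ∨ ¬z): Gödel ¬ of 1 = 0 (operand ≠ 0)
(¬(¬¬x ∨ ¬z) ⊃ ¬((z ⊃ x) ∨ ¬z)): 0 ≤ 0, so result = 1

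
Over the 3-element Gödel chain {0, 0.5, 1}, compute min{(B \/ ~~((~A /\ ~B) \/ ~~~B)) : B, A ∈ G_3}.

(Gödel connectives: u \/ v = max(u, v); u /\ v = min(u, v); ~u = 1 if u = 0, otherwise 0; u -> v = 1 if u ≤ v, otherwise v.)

The minimum is attained at B = 0.5, A = 0:
  ~A: Gödel ¬ of 0 = 1 (operand is 0)
  ~B: Gödel ¬ of 0.5 = 0 (operand ≠ 0)
  (~A /\ ~B) = min(1, 0) = 0
  ~B: Gödel ¬ of 0.5 = 0 (operand ≠ 0)
  ~~B: Gödel ¬ of 0 = 1 (operand is 0)
  ~~~B: Gödel ¬ of 1 = 0 (operand ≠ 0)
  ((~A /\ ~B) \/ ~~~B) = max(0, 0) = 0
  ~((~A /\ ~B) \/ ~~~B): Gödel ¬ of 0 = 1 (operand is 0)
  ~~((~A /\ ~B) \/ ~~~B): Gödel ¬ of 1 = 0 (operand ≠ 0)
  (B \/ ~~((~A /\ ~B) \/ ~~~B)) = max(0.5, 0) = 0.5
Checking all 9 assignments confirms none give a value below 0.50.

0.50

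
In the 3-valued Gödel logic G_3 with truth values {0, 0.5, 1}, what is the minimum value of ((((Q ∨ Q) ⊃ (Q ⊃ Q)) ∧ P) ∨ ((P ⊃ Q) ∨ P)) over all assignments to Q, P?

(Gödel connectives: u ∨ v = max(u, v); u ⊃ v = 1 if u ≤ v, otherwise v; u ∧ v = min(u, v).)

0.50

The minimum is attained at Q = 0, P = 0.5:
  (Q ∨ Q) = max(0, 0) = 0
  (Q ⊃ Q): 0 ≤ 0, so result = 1
  ((Q ∨ Q) ⊃ (Q ⊃ Q)): 0 ≤ 1, so result = 1
  (((Q ∨ Q) ⊃ (Q ⊃ Q)) ∧ P) = min(1, 0.5) = 0.5
  (P ⊃ Q): 0.5 > 0, so result = 0
  ((P ⊃ Q) ∨ P) = max(0, 0.5) = 0.5
  ((((Q ∨ Q) ⊃ (Q ⊃ Q)) ∧ P) ∨ ((P ⊃ Q) ∨ P)) = max(0.5, 0.5) = 0.5
Checking all 9 assignments confirms none give a value below 0.50.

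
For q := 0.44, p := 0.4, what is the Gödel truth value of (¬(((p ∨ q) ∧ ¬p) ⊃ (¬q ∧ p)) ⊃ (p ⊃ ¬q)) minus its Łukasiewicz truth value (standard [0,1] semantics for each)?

Gödel evaluation:
  (p ∨ q) = max(0.4, 0.44) = 0.44
  ¬p: Gödel ¬ of 0.4 = 0 (operand ≠ 0)
  ((p ∨ q) ∧ ¬p) = min(0.44, 0) = 0
  ¬q: Gödel ¬ of 0.44 = 0 (operand ≠ 0)
  (¬q ∧ p) = min(0, 0.4) = 0
  (((p ∨ q) ∧ ¬p) ⊃ (¬q ∧ p)): 0 ≤ 0, so result = 1
  ¬(((p ∨ q) ∧ ¬p) ⊃ (¬q ∧ p)): Gödel ¬ of 1 = 0 (operand ≠ 0)
  ¬q: Gödel ¬ of 0.44 = 0 (operand ≠ 0)
  (p ⊃ ¬q): 0.4 > 0, so result = 0
  (¬(((p ∨ q) ∧ ¬p) ⊃ (¬q ∧ p)) ⊃ (p ⊃ ¬q)): 0 ≤ 0, so result = 1
  Gödel value = 1
Łukasiewicz evaluation:
  (p ∨ q) = max(0.4, 0.44) = 0.44
  ¬p: Łukasiewicz ¬ gives 1 − 0.4 = 0.6
  ((p ∨ q) ∧ ¬p) = min(0.44, 0.6) = 0.44
  ¬q: Łukasiewicz ¬ gives 1 − 0.44 = 0.56
  (¬q ∧ p) = min(0.56, 0.4) = 0.4
  (((p ∨ q) ∧ ¬p) ⊃ (¬q ∧ p)): min(1, 1 − 0.44 + 0.4) = 0.96
  ¬(((p ∨ q) ∧ ¬p) ⊃ (¬q ∧ p)): Łukasiewicz ¬ gives 1 − 0.96 = 0.04
  ¬q: Łukasiewicz ¬ gives 1 − 0.44 = 0.56
  (p ⊃ ¬q): min(1, 1 − 0.4 + 0.56) = 1
  (¬(((p ∨ q) ∧ ¬p) ⊃ (¬q ∧ p)) ⊃ (p ⊃ ¬q)): min(1, 1 − 0.04 + 1) = 1
  Łukasiewicz value = 1
Difference: 1 − 1 = 0.00

0.00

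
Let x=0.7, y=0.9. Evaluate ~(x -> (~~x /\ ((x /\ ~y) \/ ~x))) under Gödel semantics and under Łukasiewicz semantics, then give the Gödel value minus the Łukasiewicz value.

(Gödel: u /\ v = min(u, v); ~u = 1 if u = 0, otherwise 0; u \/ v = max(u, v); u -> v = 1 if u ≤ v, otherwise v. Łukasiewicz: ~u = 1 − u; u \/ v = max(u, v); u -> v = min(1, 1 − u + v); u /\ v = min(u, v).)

Gödel evaluation:
  ~x: Gödel ¬ of 0.7 = 0 (operand ≠ 0)
  ~~x: Gödel ¬ of 0 = 1 (operand is 0)
  ~y: Gödel ¬ of 0.9 = 0 (operand ≠ 0)
  (x /\ ~y) = min(0.7, 0) = 0
  ~x: Gödel ¬ of 0.7 = 0 (operand ≠ 0)
  ((x /\ ~y) \/ ~x) = max(0, 0) = 0
  (~~x /\ ((x /\ ~y) \/ ~x)) = min(1, 0) = 0
  (x -> (~~x /\ ((x /\ ~y) \/ ~x))): 0.7 > 0, so result = 0
  ~(x -> (~~x /\ ((x /\ ~y) \/ ~x))): Gödel ¬ of 0 = 1 (operand is 0)
  Gödel value = 1
Łukasiewicz evaluation:
  ~x: Łukasiewicz ¬ gives 1 − 0.7 = 0.3
  ~~x: Łukasiewicz ¬ gives 1 − 0.3 = 0.7
  ~y: Łukasiewicz ¬ gives 1 − 0.9 = 0.1
  (x /\ ~y) = min(0.7, 0.1) = 0.1
  ~x: Łukasiewicz ¬ gives 1 − 0.7 = 0.3
  ((x /\ ~y) \/ ~x) = max(0.1, 0.3) = 0.3
  (~~x /\ ((x /\ ~y) \/ ~x)) = min(0.7, 0.3) = 0.3
  (x -> (~~x /\ ((x /\ ~y) \/ ~x))): min(1, 1 − 0.7 + 0.3) = 0.6
  ~(x -> (~~x /\ ((x /\ ~y) \/ ~x))): Łukasiewicz ¬ gives 1 − 0.6 = 0.4
  Łukasiewicz value = 0.4
Difference: 1 − 0.4 = 0.60

0.60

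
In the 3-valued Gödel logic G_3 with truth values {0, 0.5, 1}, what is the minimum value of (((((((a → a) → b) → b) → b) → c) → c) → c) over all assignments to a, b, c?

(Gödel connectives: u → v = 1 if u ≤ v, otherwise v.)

0.00

The minimum is attained at a = 0, b = 0.5, c = 0:
  (a → a): 0 ≤ 0, so result = 1
  ((a → a) → b): 1 > 0.5, so result = 0.5
  (((a → a) → b) → b): 0.5 ≤ 0.5, so result = 1
  ((((a → a) → b) → b) → b): 1 > 0.5, so result = 0.5
  (((((a → a) → b) → b) → b) → c): 0.5 > 0, so result = 0
  ((((((a → a) → b) → b) → b) → c) → c): 0 ≤ 0, so result = 1
  (((((((a → a) → b) → b) → b) → c) → c) → c): 1 > 0, so result = 0
Checking all 27 assignments confirms none give a value below 0.00.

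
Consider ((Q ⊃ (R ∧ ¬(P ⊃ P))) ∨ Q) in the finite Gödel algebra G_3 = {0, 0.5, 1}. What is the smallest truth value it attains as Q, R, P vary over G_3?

The minimum is attained at Q = 0.5, R = 0, P = 0:
  (P ⊃ P): 0 ≤ 0, so result = 1
  ¬(P ⊃ P): Gödel ¬ of 1 = 0 (operand ≠ 0)
  (R ∧ ¬(P ⊃ P)) = min(0, 0) = 0
  (Q ⊃ (R ∧ ¬(P ⊃ P))): 0.5 > 0, so result = 0
  ((Q ⊃ (R ∧ ¬(P ⊃ P))) ∨ Q) = max(0, 0.5) = 0.5
Checking all 27 assignments confirms none give a value below 0.50.

0.50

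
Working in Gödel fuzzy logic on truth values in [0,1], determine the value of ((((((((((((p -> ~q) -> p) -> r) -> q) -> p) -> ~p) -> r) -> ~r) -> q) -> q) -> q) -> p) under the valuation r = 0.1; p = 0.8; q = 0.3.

~q: Gödel ¬ of 0.3 = 0 (operand ≠ 0)
(p -> ~q): 0.8 > 0, so result = 0
((p -> ~q) -> p): 0 ≤ 0.8, so result = 1
(((p -> ~q) -> p) -> r): 1 > 0.1, so result = 0.1
((((p -> ~q) -> p) -> r) -> q): 0.1 ≤ 0.3, so result = 1
(((((p -> ~q) -> p) -> r) -> q) -> p): 1 > 0.8, so result = 0.8
~p: Gödel ¬ of 0.8 = 0 (operand ≠ 0)
((((((p -> ~q) -> p) -> r) -> q) -> p) -> ~p): 0.8 > 0, so result = 0
(((((((p -> ~q) -> p) -> r) -> q) -> p) -> ~p) -> r): 0 ≤ 0.1, so result = 1
~r: Gödel ¬ of 0.1 = 0 (operand ≠ 0)
((((((((p -> ~q) -> p) -> r) -> q) -> p) -> ~p) -> r) -> ~r): 1 > 0, so result = 0
(((((((((p -> ~q) -> p) -> r) -> q) -> p) -> ~p) -> r) -> ~r) -> q): 0 ≤ 0.3, so result = 1
((((((((((p -> ~q) -> p) -> r) -> q) -> p) -> ~p) -> r) -> ~r) -> q) -> q): 1 > 0.3, so result = 0.3
(((((((((((p -> ~q) -> p) -> r) -> q) -> p) -> ~p) -> r) -> ~r) -> q) -> q) -> q): 0.3 ≤ 0.3, so result = 1
((((((((((((p -> ~q) -> p) -> r) -> q) -> p) -> ~p) -> r) -> ~r) -> q) -> q) -> q) -> p): 1 > 0.8, so result = 0.8

0.80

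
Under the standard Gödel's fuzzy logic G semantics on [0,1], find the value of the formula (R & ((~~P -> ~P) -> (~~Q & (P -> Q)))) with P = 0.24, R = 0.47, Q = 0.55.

0.47

~P: Gödel ¬ of 0.24 = 0 (operand ≠ 0)
~~P: Gödel ¬ of 0 = 1 (operand is 0)
~P: Gödel ¬ of 0.24 = 0 (operand ≠ 0)
(~~P -> ~P): 1 > 0, so result = 0
~Q: Gödel ¬ of 0.55 = 0 (operand ≠ 0)
~~Q: Gödel ¬ of 0 = 1 (operand is 0)
(P -> Q): 0.24 ≤ 0.55, so result = 1
(~~Q & (P -> Q)) = min(1, 1) = 1
((~~P -> ~P) -> (~~Q & (P -> Q))): 0 ≤ 1, so result = 1
(R & ((~~P -> ~P) -> (~~Q & (P -> Q)))) = min(0.47, 1) = 0.47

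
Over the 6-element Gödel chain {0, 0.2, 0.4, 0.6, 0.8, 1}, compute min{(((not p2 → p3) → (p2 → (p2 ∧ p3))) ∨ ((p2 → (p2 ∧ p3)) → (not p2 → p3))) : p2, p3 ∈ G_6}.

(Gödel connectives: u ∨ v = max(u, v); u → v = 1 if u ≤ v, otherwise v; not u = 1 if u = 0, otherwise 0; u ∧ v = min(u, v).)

Every assignment gives 1. For instance at p2 = 0, p3 = 0:
  not p2: Gödel ¬ of 0 = 1 (operand is 0)
  (not p2 → p3): 1 > 0, so result = 0
  (p2 ∧ p3) = min(0, 0) = 0
  (p2 → (p2 ∧ p3)): 0 ≤ 0, so result = 1
  ((not p2 → p3) → (p2 → (p2 ∧ p3))): 0 ≤ 1, so result = 1
  (p2 ∧ p3) = min(0, 0) = 0
  (p2 → (p2 ∧ p3)): 0 ≤ 0, so result = 1
  not p2: Gödel ¬ of 0 = 1 (operand is 0)
  (not p2 → p3): 1 > 0, so result = 0
  ((p2 → (p2 ∧ p3)) → (not p2 → p3)): 1 > 0, so result = 0
  (((not p2 → p3) → (p2 → (p2 ∧ p3))) ∨ ((p2 → (p2 ∧ p3)) → (not p2 → p3))) = max(1, 0) = 1
All 36 assignments give value 1 — the formula is a G_6-tautology.

1.00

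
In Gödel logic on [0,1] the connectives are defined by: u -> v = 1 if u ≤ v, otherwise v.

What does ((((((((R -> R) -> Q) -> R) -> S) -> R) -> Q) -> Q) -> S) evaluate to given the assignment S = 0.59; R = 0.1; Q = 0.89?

(R -> R): 0.1 ≤ 0.1, so result = 1
((R -> R) -> Q): 1 > 0.89, so result = 0.89
(((R -> R) -> Q) -> R): 0.89 > 0.1, so result = 0.1
((((R -> R) -> Q) -> R) -> S): 0.1 ≤ 0.59, so result = 1
(((((R -> R) -> Q) -> R) -> S) -> R): 1 > 0.1, so result = 0.1
((((((R -> R) -> Q) -> R) -> S) -> R) -> Q): 0.1 ≤ 0.89, so result = 1
(((((((R -> R) -> Q) -> R) -> S) -> R) -> Q) -> Q): 1 > 0.89, so result = 0.89
((((((((R -> R) -> Q) -> R) -> S) -> R) -> Q) -> Q) -> S): 0.89 > 0.59, so result = 0.59

0.59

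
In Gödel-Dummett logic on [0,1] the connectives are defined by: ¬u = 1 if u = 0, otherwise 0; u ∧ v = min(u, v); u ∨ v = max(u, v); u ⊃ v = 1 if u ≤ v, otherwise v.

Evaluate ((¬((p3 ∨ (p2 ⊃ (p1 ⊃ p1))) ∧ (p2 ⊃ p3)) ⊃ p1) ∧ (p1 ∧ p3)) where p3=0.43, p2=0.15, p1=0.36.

0.36

(p1 ⊃ p1): 0.36 ≤ 0.36, so result = 1
(p2 ⊃ (p1 ⊃ p1)): 0.15 ≤ 1, so result = 1
(p3 ∨ (p2 ⊃ (p1 ⊃ p1))) = max(0.43, 1) = 1
(p2 ⊃ p3): 0.15 ≤ 0.43, so result = 1
((p3 ∨ (p2 ⊃ (p1 ⊃ p1))) ∧ (p2 ⊃ p3)) = min(1, 1) = 1
¬((p3 ∨ (p2 ⊃ (p1 ⊃ p1))) ∧ (p2 ⊃ p3)): Gödel ¬ of 1 = 0 (operand ≠ 0)
(¬((p3 ∨ (p2 ⊃ (p1 ⊃ p1))) ∧ (p2 ⊃ p3)) ⊃ p1): 0 ≤ 0.36, so result = 1
(p1 ∧ p3) = min(0.36, 0.43) = 0.36
((¬((p3 ∨ (p2 ⊃ (p1 ⊃ p1))) ∧ (p2 ⊃ p3)) ⊃ p1) ∧ (p1 ∧ p3)) = min(1, 0.36) = 0.36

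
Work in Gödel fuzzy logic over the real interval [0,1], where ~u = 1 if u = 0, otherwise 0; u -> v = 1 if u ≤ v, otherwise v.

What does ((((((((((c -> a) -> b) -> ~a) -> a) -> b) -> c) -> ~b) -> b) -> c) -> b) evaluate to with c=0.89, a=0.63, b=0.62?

0.62

(c -> a): 0.89 > 0.63, so result = 0.63
((c -> a) -> b): 0.63 > 0.62, so result = 0.62
~a: Gödel ¬ of 0.63 = 0 (operand ≠ 0)
(((c -> a) -> b) -> ~a): 0.62 > 0, so result = 0
((((c -> a) -> b) -> ~a) -> a): 0 ≤ 0.63, so result = 1
(((((c -> a) -> b) -> ~a) -> a) -> b): 1 > 0.62, so result = 0.62
((((((c -> a) -> b) -> ~a) -> a) -> b) -> c): 0.62 ≤ 0.89, so result = 1
~b: Gödel ¬ of 0.62 = 0 (operand ≠ 0)
(((((((c -> a) -> b) -> ~a) -> a) -> b) -> c) -> ~b): 1 > 0, so result = 0
((((((((c -> a) -> b) -> ~a) -> a) -> b) -> c) -> ~b) -> b): 0 ≤ 0.62, so result = 1
(((((((((c -> a) -> b) -> ~a) -> a) -> b) -> c) -> ~b) -> b) -> c): 1 > 0.89, so result = 0.89
((((((((((c -> a) -> b) -> ~a) -> a) -> b) -> c) -> ~b) -> b) -> c) -> b): 0.89 > 0.62, so result = 0.62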